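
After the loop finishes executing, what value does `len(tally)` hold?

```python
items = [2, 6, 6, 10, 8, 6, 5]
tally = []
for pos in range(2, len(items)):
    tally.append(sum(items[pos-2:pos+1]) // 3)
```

Let's trace through this code step by step.

Initialize: items = [2, 6, 6, 10, 8, 6, 5]
Initialize: tally = []
Entering loop: for pos in range(2, len(items)):
After iteration 1: pos = 2, tally = [4]
After iteration 2: pos = 3, tally = [4, 7]
After iteration 3: pos = 4, tally = [4, 7, 8]
After iteration 4: pos = 5, tally = [4, 7, 8, 8]
After iteration 5: pos = 6, tally = [4, 7, 8, 8, 6]
Loop ends.
len(tally) = 5

Final answer: 5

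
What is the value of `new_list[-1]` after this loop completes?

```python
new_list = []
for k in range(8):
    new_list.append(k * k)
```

Let's trace through this code step by step.

Initialize: new_list = []
Entering loop: for k in range(8):
After iteration 1: k = 0, new_list = [0]
After iteration 2: k = 1, new_list = [0, 1]
After iteration 3: k = 2, new_list = [0, 1, 4]
After iteration 4: k = 3, new_list = [0, 1, 4, 9]
After iteration 5: k = 4, new_list = [0, 1, 4, 9, 16]
After iteration 6: k = 5, new_list = [0, 1, 4, 9, 16, 25]
After iteration 7: k = 6, new_list = [0, 1, 4, 9, 16, 25, 36]
After iteration 8: k = 7, new_list = [0, 1, 4, 9, 16, 25, 36, 49]
Loop ends.
new_list[-1] = 49

Final answer: 49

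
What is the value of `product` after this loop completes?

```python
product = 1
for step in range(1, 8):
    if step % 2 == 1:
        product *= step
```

Let's trace through this code step by step.

Initialize: product = 1
Entering loop: for step in range(1, 8):
After iteration 1: step = 1, product = 1
After iteration 2: step = 2, product = 1
After iteration 3: step = 3, product = 3
After iteration 4: step = 4, product = 3
After iteration 5: step = 5, product = 15
After iteration 6: step = 6, product = 15
After iteration 7: step = 7, product = 105
Loop ends.

Final answer: 105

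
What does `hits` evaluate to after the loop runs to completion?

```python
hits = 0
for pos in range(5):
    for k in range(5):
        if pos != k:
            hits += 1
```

Let's trace through this code step by step.

Initialize: hits = 0
Entering loop: for pos in range(5):
After iteration 1: pos = 0, hits = 4
After iteration 2: pos = 1, hits = 8
After iteration 3: pos = 2, hits = 12
After iteration 4: pos = 3, hits = 16
After iteration 5: pos = 4, hits = 20
Loop ends.

Final answer: 20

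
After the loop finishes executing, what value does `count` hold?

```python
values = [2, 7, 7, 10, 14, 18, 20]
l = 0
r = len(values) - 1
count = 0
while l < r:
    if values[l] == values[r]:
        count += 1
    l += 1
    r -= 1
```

Let's trace through this code step by step.

Initialize: values = [2, 7, 7, 10, 14, 18, 20]
Initialize: l = 0
Initialize: r = 6
Initialize: count = 0
Entering loop: while l < r:
After iteration 1: l = 1, r = 5, count = 0
After iteration 2: l = 2, r = 4, count = 0
After iteration 3: l = 3, r = 3, count = 0
Loop ends.

Final answer: 0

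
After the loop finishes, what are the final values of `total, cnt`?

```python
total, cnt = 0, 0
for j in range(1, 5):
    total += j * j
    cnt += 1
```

Let's trace through this code step by step.

Initialize: total = 0
Initialize: cnt = 0
Entering loop: for j in range(1, 5):
After iteration 1: j = 1, total = 1, cnt = 1
After iteration 2: j = 2, total = 5, cnt = 2
After iteration 3: j = 3, total = 14, cnt = 3
After iteration 4: j = 4, total = 30, cnt = 4
Loop ends.

Final answer: 30, 4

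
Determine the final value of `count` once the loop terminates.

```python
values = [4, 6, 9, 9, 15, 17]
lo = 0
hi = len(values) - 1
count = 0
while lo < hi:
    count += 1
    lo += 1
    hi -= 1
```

Let's trace through this code step by step.

Initialize: values = [4, 6, 9, 9, 15, 17]
Initialize: lo = 0
Initialize: hi = 5
Initialize: count = 0
Entering loop: while lo < hi:
After iteration 1: lo = 1, hi = 4, count = 1
After iteration 2: lo = 2, hi = 3, count = 2
After iteration 3: lo = 3, hi = 2, count = 3
Loop ends.

Final answer: 3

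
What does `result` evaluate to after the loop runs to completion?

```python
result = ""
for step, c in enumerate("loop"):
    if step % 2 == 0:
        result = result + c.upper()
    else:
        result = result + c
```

Let's trace through this code step by step.

Initialize: result = ''
Entering loop: for step, c in enumerate("loop"):
After iteration 1: step = 0, c = 'l', result = 'L'
After iteration 2: step = 1, c = 'o', result = 'Lo'
After iteration 3: step = 2, c = 'o', result = 'LoO'
After iteration 4: step = 3, c = 'p', result = 'LoOp'
Loop ends.

Final answer: 'LoOp'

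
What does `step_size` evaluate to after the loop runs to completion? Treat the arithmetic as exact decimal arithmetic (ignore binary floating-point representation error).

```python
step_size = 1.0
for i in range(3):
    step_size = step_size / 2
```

Let's trace through this code step by step.

Initialize: step_size = 1.0
Entering loop: for i in range(3):
After iteration 1: i = 0, step_size = 0.5
After iteration 2: i = 1, step_size = 0.25
After iteration 3: i = 2, step_size = 0.125
Loop ends.

Final answer: 0.125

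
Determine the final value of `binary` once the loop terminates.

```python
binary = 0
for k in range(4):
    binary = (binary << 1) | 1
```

Let's trace through this code step by step.

Initialize: binary = 0
Entering loop: for k in range(4):
After iteration 1: k = 0, binary = 1
After iteration 2: k = 1, binary = 3
After iteration 3: k = 2, binary = 7
After iteration 4: k = 3, binary = 15
Loop ends.

Final answer: 15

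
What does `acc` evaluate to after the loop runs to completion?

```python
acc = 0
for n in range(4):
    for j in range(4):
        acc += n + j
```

Let's trace through this code step by step.

Initialize: acc = 0
Entering loop: for n in range(4):
After iteration 1: n = 0, acc = 6
After iteration 2: n = 1, acc = 16
After iteration 3: n = 2, acc = 30
After iteration 4: n = 3, acc = 48
Loop ends.

Final answer: 48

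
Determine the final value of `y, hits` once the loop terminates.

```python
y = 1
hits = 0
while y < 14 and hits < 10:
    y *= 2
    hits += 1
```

Let's trace through this code step by step.

Initialize: y = 1
Initialize: hits = 0
Entering loop: while y < 14 and hits < 10:
After iteration 1: y = 2, hits = 1
After iteration 2: y = 4, hits = 2
After iteration 3: y = 8, hits = 3
After iteration 4: y = 16, hits = 4
Loop ends.

Final answer: 16, 4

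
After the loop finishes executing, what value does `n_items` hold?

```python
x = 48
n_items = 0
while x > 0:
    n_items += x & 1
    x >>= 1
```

Let's trace through this code step by step.

Initialize: x = 48
Initialize: n_items = 0
Entering loop: while x > 0:
After iteration 1: x = 24, n_items = 0
After iteration 2: x = 12, n_items = 0
After iteration 3: x = 6, n_items = 0
After iteration 4: x = 3, n_items = 0
After iteration 5: x = 1, n_items = 1
After iteration 6: x = 0, n_items = 2
Loop ends.

Final answer: 2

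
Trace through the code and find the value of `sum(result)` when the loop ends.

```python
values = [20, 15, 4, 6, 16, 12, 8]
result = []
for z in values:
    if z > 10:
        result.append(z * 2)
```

Let's trace through this code step by step.

Initialize: values = [20, 15, 4, 6, 16, 12, 8]
Initialize: result = []
Entering loop: for z in values:
After iteration 1: z = 20, result = [40]
After iteration 2: z = 15, result = [40, 30]
After iteration 3: z = 4, result = [40, 30]
After iteration 4: z = 6, result = [40, 30]
After iteration 5: z = 16, result = [40, 30, 32]
After iteration 6: z = 12, result = [40, 30, 32, 24]
After iteration 7: z = 8, result = [40, 30, 32, 24]
Loop ends.
sum(result) = 126

Final answer: 126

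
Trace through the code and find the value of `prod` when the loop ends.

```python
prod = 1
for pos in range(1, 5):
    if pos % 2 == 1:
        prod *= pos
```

Let's trace through this code step by step.

Initialize: prod = 1
Entering loop: for pos in range(1, 5):
After iteration 1: pos = 1, prod = 1
After iteration 2: pos = 2, prod = 1
After iteration 3: pos = 3, prod = 3
After iteration 4: pos = 4, prod = 3
Loop ends.

Final answer: 3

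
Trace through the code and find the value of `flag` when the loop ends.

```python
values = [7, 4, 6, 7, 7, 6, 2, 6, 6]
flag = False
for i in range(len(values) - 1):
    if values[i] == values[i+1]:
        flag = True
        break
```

Let's trace through this code step by step.

Initialize: values = [7, 4, 6, 7, 7, 6, 2, 6, 6]
Initialize: flag = False
Entering loop: for i in range(len(values) - 1):
After iteration 1: i = 0, flag = False
After iteration 2: i = 1, flag = False
After iteration 3: i = 2, flag = False
After iteration 4: i = 3, flag = True
Loop ends.

Final answer: True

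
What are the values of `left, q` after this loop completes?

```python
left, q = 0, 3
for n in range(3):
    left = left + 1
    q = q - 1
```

Let's trace through this code step by step.

Initialize: left = 0
Initialize: q = 3
Entering loop: for n in range(3):
After iteration 1: n = 0, left = 1, q = 2
After iteration 2: n = 1, left = 2, q = 1
After iteration 3: n = 2, left = 3, q = 0
Loop ends.

Final answer: 3, 0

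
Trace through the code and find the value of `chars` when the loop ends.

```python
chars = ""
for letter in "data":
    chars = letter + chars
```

Let's trace through this code step by step.

Initialize: chars = ''
Entering loop: for letter in "data":
After iteration 1: letter = 'd', chars = 'd'
After iteration 2: letter = 'a', chars = 'ad'
After iteration 3: letter = 't', chars = 'tad'
After iteration 4: letter = 'a', chars = 'atad'
Loop ends.

Final answer: 'atad'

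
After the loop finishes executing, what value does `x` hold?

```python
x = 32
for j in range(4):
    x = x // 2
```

Let's trace through this code step by step.

Initialize: x = 32
Entering loop: for j in range(4):
After iteration 1: j = 0, x = 16
After iteration 2: j = 1, x = 8
After iteration 3: j = 2, x = 4
After iteration 4: j = 3, x = 2
Loop ends.

Final answer: 2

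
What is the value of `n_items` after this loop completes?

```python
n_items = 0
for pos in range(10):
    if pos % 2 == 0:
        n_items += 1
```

Let's trace through this code step by step.

Initialize: n_items = 0
Entering loop: for pos in range(10):
After iteration 1: pos = 0, n_items = 1
After iteration 2: pos = 1, n_items = 1
After iteration 3: pos = 2, n_items = 2
After iteration 4: pos = 3, n_items = 2
After iteration 5: pos = 4, n_items = 3
After iteration 6: pos = 5, n_items = 3
After iteration 7: pos = 6, n_items = 4
After iteration 8: pos = 7, n_items = 4
After iteration 9: pos = 8, n_items = 5
After iteration 10: pos = 9, n_items = 5
Loop ends.

Final answer: 5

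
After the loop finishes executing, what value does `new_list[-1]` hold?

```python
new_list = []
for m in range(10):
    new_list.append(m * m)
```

Let's trace through this code step by step.

Initialize: new_list = []
Entering loop: for m in range(10):
After iteration 1: m = 0, new_list = [0]
After iteration 2: m = 1, new_list = [0, 1]
After iteration 3: m = 2, new_list = [0, 1, 4]
After iteration 4: m = 3, new_list = [0, 1, 4, 9]
After iteration 5: m = 4, new_list = [0, 1, 4, 9, 16]
After iteration 6: m = 5, new_list = [0, 1, 4, 9, 16, 25]
After iteration 7: m = 6, new_list = [0, 1, 4, 9, 16, 25, 36]
After iteration 8: m = 7, new_list = [0, 1, 4, 9, 16, 25, 36, 49]
After iteration 9: m = 8, new_list = [0, 1, 4, 9, 16, 25, 36, 49, 64]
After iteration 10: m = 9, new_list = [0, 1, 4, 9, 16, 25, 36, 49, 64, 81]
Loop ends.
new_list[-1] = 81

Final answer: 81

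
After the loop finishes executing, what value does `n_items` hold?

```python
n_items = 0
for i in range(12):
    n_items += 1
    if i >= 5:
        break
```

Let's trace through this code step by step.

Initialize: n_items = 0
Entering loop: for i in range(12):
After iteration 1: i = 0, n_items = 1
After iteration 2: i = 1, n_items = 2
After iteration 3: i = 2, n_items = 3
After iteration 4: i = 3, n_items = 4
After iteration 5: i = 4, n_items = 5
After iteration 6: i = 5, n_items = 6
Loop ends.

Final answer: 6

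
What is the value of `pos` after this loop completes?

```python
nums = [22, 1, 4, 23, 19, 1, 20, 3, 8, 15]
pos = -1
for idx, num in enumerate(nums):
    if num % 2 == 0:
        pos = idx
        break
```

Let's trace through this code step by step.

Initialize: nums = [22, 1, 4, 23, 19, 1, 20, 3, 8, 15]
Initialize: pos = -1
Entering loop: for idx, num in enumerate(nums):
After iteration 1: idx = 0, num = 22, pos = 0
Loop ends.

Final answer: 0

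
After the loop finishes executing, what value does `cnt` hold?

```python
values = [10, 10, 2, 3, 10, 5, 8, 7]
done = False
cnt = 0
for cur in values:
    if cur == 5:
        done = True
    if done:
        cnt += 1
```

Let's trace through this code step by step.

Initialize: values = [10, 10, 2, 3, 10, 5, 8, 7]
Initialize: done = False
Initialize: cnt = 0
Entering loop: for cur in values:
After iteration 1: cur = 10, done = False, cnt = 0
After iteration 2: cur = 10, done = False, cnt = 0
After iteration 3: cur = 2, done = False, cnt = 0
After iteration 4: cur = 3, done = False, cnt = 0
After iteration 5: cur = 10, done = False, cnt = 0
After iteration 6: cur = 5, done = True, cnt = 1
After iteration 7: cur = 8, done = True, cnt = 2
After iteration 8: cur = 7, done = True, cnt = 3
Loop ends.

Final answer: 3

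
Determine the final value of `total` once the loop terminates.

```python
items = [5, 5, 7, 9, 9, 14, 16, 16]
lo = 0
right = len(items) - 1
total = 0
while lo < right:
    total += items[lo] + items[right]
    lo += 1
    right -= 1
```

Let's trace through this code step by step.

Initialize: items = [5, 5, 7, 9, 9, 14, 16, 16]
Initialize: lo = 0
Initialize: right = 7
Initialize: total = 0
Entering loop: while lo < right:
After iteration 1: lo = 1, right = 6, total = 21
After iteration 2: lo = 2, right = 5, total = 42
After iteration 3: lo = 3, right = 4, total = 63
After iteration 4: lo = 4, right = 3, total = 81
Loop ends.

Final answer: 81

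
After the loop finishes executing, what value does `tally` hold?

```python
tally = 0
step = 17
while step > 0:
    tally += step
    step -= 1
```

Let's trace through this code step by step.

Initialize: tally = 0
Initialize: step = 17
Entering loop: while step > 0:
After iteration 1: tally = 17, step = 16
After iteration 2: tally = 33, step = 15
After iteration 3: tally = 48, step = 14
After iteration 4: tally = 62, step = 13
After iteration 5: tally = 75, step = 12
After iteration 6: tally = 87, step = 11
After iteration 7: tally = 98, step = 10
After iteration 8: tally = 108, step = 9
After iteration 9: tally = 117, step = 8
After iteration 10: tally = 125, step = 7
After iteration 11: tally = 132, step = 6
After iteration 12: tally = 138, step = 5
After iteration 13: tally = 143, step = 4
After iteration 14: tally = 147, step = 3
After iteration 15: tally = 150, step = 2
After iteration 16: tally = 152, step = 1
After iteration 17: tally = 153, step = 0
Loop ends.

Final answer: 153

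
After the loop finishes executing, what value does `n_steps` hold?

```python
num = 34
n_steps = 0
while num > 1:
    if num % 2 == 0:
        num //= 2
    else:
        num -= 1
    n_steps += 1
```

Let's trace through this code step by step.

Initialize: num = 34
Initialize: n_steps = 0
Entering loop: while num > 1:
After iteration 1: num = 17, n_steps = 1
After iteration 2: num = 16, n_steps = 2
After iteration 3: num = 8, n_steps = 3
After iteration 4: num = 4, n_steps = 4
After iteration 5: num = 2, n_steps = 5
After iteration 6: num = 1, n_steps = 6
Loop ends.

Final answer: 6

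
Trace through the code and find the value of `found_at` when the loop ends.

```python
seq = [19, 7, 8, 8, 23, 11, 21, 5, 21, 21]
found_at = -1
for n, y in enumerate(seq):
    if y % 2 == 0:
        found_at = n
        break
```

Let's trace through this code step by step.

Initialize: seq = [19, 7, 8, 8, 23, 11, 21, 5, 21, 21]
Initialize: found_at = -1
Entering loop: for n, y in enumerate(seq):
After iteration 1: n = 0, y = 19, found_at = -1
After iteration 2: n = 1, y = 7, found_at = -1
After iteration 3: n = 2, y = 8, found_at = 2
Loop ends.

Final answer: 2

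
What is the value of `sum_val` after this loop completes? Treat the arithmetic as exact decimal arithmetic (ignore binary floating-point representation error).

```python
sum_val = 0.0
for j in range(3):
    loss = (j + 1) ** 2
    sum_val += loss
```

Let's trace through this code step by step.

Initialize: sum_val = 0.0
Entering loop: for j in range(3):
After iteration 1: j = 0, sum_val = 1.0, loss = 1
After iteration 2: j = 1, sum_val = 5.0, loss = 4
After iteration 3: j = 2, sum_val = 14.0, loss = 9
Loop ends.

Final answer: 14.0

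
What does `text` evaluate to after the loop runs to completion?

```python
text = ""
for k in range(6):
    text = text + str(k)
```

Let's trace through this code step by step.

Initialize: text = ''
Entering loop: for k in range(6):
After iteration 1: k = 0, text = '0'
After iteration 2: k = 1, text = '01'
After iteration 3: k = 2, text = '012'
After iteration 4: k = 3, text = '0123'
After iteration 5: k = 4, text = '01234'
After iteration 6: k = 5, text = '012345'
Loop ends.

Final answer: '012345'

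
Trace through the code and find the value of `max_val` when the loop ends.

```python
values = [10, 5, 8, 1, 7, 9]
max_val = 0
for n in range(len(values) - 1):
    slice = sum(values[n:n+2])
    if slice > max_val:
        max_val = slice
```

Let's trace through this code step by step.

Initialize: values = [10, 5, 8, 1, 7, 9]
Initialize: max_val = 0
Entering loop: for n in range(len(values) - 1):
After iteration 1: n = 0, max_val = 15, slice = 15
After iteration 2: n = 1, max_val = 15, slice = 13
After iteration 3: n = 2, max_val = 15, slice = 9
After iteration 4: n = 3, max_val = 15, slice = 8
After iteration 5: n = 4, max_val = 16, slice = 16
Loop ends.

Final answer: 16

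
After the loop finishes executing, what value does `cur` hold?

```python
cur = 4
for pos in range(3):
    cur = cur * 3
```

Let's trace through this code step by step.

Initialize: cur = 4
Entering loop: for pos in range(3):
After iteration 1: pos = 0, cur = 12
After iteration 2: pos = 1, cur = 36
After iteration 3: pos = 2, cur = 108
Loop ends.

Final answer: 108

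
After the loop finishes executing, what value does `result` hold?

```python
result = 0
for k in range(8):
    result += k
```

Let's trace through this code step by step.

Initialize: result = 0
Entering loop: for k in range(8):
After iteration 1: k = 0, result = 0
After iteration 2: k = 1, result = 1
After iteration 3: k = 2, result = 3
After iteration 4: k = 3, result = 6
After iteration 5: k = 4, result = 10
After iteration 6: k = 5, result = 15
After iteration 7: k = 6, result = 21
After iteration 8: k = 7, result = 28
Loop ends.

Final answer: 28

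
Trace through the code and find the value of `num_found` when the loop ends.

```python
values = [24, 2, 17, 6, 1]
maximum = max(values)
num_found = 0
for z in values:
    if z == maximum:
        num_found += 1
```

Let's trace through this code step by step.

Initialize: values = [24, 2, 17, 6, 1]
Initialize: maximum = 24
Initialize: num_found = 0
Entering loop: for z in values:
After iteration 1: z = 24, num_found = 1
After iteration 2: z = 2, num_found = 1
After iteration 3: z = 17, num_found = 1
After iteration 4: z = 6, num_found = 1
After iteration 5: z = 1, num_found = 1
Loop ends.

Final answer: 1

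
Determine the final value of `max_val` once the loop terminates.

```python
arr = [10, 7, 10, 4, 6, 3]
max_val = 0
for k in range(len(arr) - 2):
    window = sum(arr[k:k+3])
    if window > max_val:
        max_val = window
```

Let's trace through this code step by step.

Initialize: arr = [10, 7, 10, 4, 6, 3]
Initialize: max_val = 0
Entering loop: for k in range(len(arr) - 2):
After iteration 1: k = 0, max_val = 27, window = 27
After iteration 2: k = 1, max_val = 27, window = 21
After iteration 3: k = 2, max_val = 27, window = 20
After iteration 4: k = 3, max_val = 27, window = 13
Loop ends.

Final answer: 27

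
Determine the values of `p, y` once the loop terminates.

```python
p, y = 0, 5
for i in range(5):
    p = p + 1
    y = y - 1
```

Let's trace through this code step by step.

Initialize: p = 0
Initialize: y = 5
Entering loop: for i in range(5):
After iteration 1: i = 0, p = 1, y = 4
After iteration 2: i = 1, p = 2, y = 3
After iteration 3: i = 2, p = 3, y = 2
After iteration 4: i = 3, p = 4, y = 1
After iteration 5: i = 4, p = 5, y = 0
Loop ends.

Final answer: 5, 0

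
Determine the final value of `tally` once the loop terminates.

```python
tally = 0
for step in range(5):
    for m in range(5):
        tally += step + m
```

Let's trace through this code step by step.

Initialize: tally = 0
Entering loop: for step in range(5):
After iteration 1: step = 0, tally = 10
After iteration 2: step = 1, tally = 25
After iteration 3: step = 2, tally = 45
After iteration 4: step = 3, tally = 70
After iteration 5: step = 4, tally = 100
Loop ends.

Final answer: 100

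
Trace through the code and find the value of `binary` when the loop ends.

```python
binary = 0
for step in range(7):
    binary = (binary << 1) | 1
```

Let's trace through this code step by step.

Initialize: binary = 0
Entering loop: for step in range(7):
After iteration 1: step = 0, binary = 1
After iteration 2: step = 1, binary = 3
After iteration 3: step = 2, binary = 7
After iteration 4: step = 3, binary = 15
After iteration 5: step = 4, binary = 31
After iteration 6: step = 5, binary = 63
After iteration 7: step = 6, binary = 127
Loop ends.

Final answer: 127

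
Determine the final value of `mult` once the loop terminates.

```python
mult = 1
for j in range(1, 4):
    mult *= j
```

Let's trace through this code step by step.

Initialize: mult = 1
Entering loop: for j in range(1, 4):
After iteration 1: j = 1, mult = 1
After iteration 2: j = 2, mult = 2
After iteration 3: j = 3, mult = 6
Loop ends.

Final answer: 6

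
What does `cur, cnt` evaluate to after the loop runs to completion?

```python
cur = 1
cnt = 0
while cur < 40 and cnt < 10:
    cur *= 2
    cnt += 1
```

Let's trace through this code step by step.

Initialize: cur = 1
Initialize: cnt = 0
Entering loop: while cur < 40 and cnt < 10:
After iteration 1: cur = 2, cnt = 1
After iteration 2: cur = 4, cnt = 2
After iteration 3: cur = 8, cnt = 3
After iteration 4: cur = 16, cnt = 4
After iteration 5: cur = 32, cnt = 5
After iteration 6: cur = 64, cnt = 6
Loop ends.

Final answer: 64, 6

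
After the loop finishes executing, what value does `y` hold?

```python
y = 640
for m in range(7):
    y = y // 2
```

Let's trace through this code step by step.

Initialize: y = 640
Entering loop: for m in range(7):
After iteration 1: m = 0, y = 320
After iteration 2: m = 1, y = 160
After iteration 3: m = 2, y = 80
After iteration 4: m = 3, y = 40
After iteration 5: m = 4, y = 20
After iteration 6: m = 5, y = 10
After iteration 7: m = 6, y = 5
Loop ends.

Final answer: 5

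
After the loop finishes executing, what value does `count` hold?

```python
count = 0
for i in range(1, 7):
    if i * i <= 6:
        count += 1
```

Let's trace through this code step by step.

Initialize: count = 0
Entering loop: for i in range(1, 7):
After iteration 1: i = 1, count = 1
After iteration 2: i = 2, count = 2
After iteration 3: i = 3, count = 2
After iteration 4: i = 4, count = 2
After iteration 5: i = 5, count = 2
After iteration 6: i = 6, count = 2
Loop ends.

Final answer: 2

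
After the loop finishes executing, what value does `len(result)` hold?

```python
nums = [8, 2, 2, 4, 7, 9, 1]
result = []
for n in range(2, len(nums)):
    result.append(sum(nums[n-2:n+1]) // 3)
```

Let's trace through this code step by step.

Initialize: nums = [8, 2, 2, 4, 7, 9, 1]
Initialize: result = []
Entering loop: for n in range(2, len(nums)):
After iteration 1: n = 2, result = [4]
After iteration 2: n = 3, result = [4, 2]
After iteration 3: n = 4, result = [4, 2, 4]
After iteration 4: n = 5, result = [4, 2, 4, 6]
After iteration 5: n = 6, result = [4, 2, 4, 6, 5]
Loop ends.
len(result) = 5

Final answer: 5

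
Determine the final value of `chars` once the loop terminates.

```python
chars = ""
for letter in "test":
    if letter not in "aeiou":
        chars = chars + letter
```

Let's trace through this code step by step.

Initialize: chars = ''
Entering loop: for letter in "test":
After iteration 1: letter = 't', chars = 't'
After iteration 2: letter = 'e', chars = 't'
After iteration 3: letter = 's', chars = 'ts'
After iteration 4: letter = 't', chars = 'tst'
Loop ends.

Final answer: 'tst'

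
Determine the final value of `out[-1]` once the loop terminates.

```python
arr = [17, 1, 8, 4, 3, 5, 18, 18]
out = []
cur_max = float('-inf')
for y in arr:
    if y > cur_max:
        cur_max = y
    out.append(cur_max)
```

Let's trace through this code step by step.

Initialize: arr = [17, 1, 8, 4, 3, 5, 18, 18]
Initialize: out = []
Initialize: cur_max = -inf
Entering loop: for y in arr:
After iteration 1: y = 17, out = [17], cur_max = 17
After iteration 2: y = 1, out = [17, 17], cur_max = 17
After iteration 3: y = 8, out = [17, 17, 17], cur_max = 17
After iteration 4: y = 4, out = [17, 17, 17, 17], cur_max = 17
After iteration 5: y = 3, out = [17, 17, 17, 17, 17], cur_max = 17
After iteration 6: y = 5, out = [17, 17, 17, 17, 17, 17], cur_max = 17
After iteration 7: y = 18, out = [17, 17, 17, 17, 17, 17, 18], cur_max = 18
After iteration 8: y = 18, out = [17, 17, 17, 17, 17, 17, 18, 18], cur_max = 18
Loop ends.
out[-1] = 18

Final answer: 18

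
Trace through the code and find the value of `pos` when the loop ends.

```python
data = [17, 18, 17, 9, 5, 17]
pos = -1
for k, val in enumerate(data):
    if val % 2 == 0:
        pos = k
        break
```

Let's trace through this code step by step.

Initialize: data = [17, 18, 17, 9, 5, 17]
Initialize: pos = -1
Entering loop: for k, val in enumerate(data):
After iteration 1: k = 0, val = 17, pos = -1
After iteration 2: k = 1, val = 18, pos = 1
Loop ends.

Final answer: 1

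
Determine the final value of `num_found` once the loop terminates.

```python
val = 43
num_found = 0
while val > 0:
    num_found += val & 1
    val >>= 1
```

Let's trace through this code step by step.

Initialize: val = 43
Initialize: num_found = 0
Entering loop: while val > 0:
After iteration 1: val = 21, num_found = 1
After iteration 2: val = 10, num_found = 2
After iteration 3: val = 5, num_found = 2
After iteration 4: val = 2, num_found = 3
After iteration 5: val = 1, num_found = 3
After iteration 6: val = 0, num_found = 4
Loop ends.

Final answer: 4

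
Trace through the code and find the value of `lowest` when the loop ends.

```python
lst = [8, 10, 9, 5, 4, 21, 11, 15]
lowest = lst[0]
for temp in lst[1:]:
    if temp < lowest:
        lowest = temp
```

Let's trace through this code step by step.

Initialize: lst = [8, 10, 9, 5, 4, 21, 11, 15]
Initialize: lowest = 8
Entering loop: for temp in lst[1:]:
After iteration 1: temp = 10, lowest = 8
After iteration 2: temp = 9, lowest = 8
After iteration 3: temp = 5, lowest = 5
After iteration 4: temp = 4, lowest = 4
After iteration 5: temp = 21, lowest = 4
After iteration 6: temp = 11, lowest = 4
After iteration 7: temp = 15, lowest = 4
Loop ends.

Final answer: 4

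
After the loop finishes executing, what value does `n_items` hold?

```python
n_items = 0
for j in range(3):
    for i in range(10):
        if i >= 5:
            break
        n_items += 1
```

Let's trace through this code step by step.

Initialize: n_items = 0
Entering loop: for j in range(3):
After iteration 1: j = 0, n_items = 5
After iteration 2: j = 1, n_items = 10
After iteration 3: j = 2, n_items = 15
Loop ends.

Final answer: 15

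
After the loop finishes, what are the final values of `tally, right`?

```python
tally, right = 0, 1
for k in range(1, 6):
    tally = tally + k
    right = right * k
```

Let's trace through this code step by step.

Initialize: tally = 0
Initialize: right = 1
Entering loop: for k in range(1, 6):
After iteration 1: k = 1, tally = 1, right = 1
After iteration 2: k = 2, tally = 3, right = 2
After iteration 3: k = 3, tally = 6, right = 6
After iteration 4: k = 4, tally = 10, right = 24
After iteration 5: k = 5, tally = 15, right = 120
Loop ends.

Final answer: 15, 120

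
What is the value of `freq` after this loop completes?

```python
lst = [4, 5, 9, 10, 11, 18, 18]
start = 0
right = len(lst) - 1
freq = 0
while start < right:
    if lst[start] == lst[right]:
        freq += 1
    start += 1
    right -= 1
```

Let's trace through this code step by step.

Initialize: lst = [4, 5, 9, 10, 11, 18, 18]
Initialize: start = 0
Initialize: right = 6
Initialize: freq = 0
Entering loop: while start < right:
After iteration 1: start = 1, right = 5, freq = 0
After iteration 2: start = 2, right = 4, freq = 0
After iteration 3: start = 3, right = 3, freq = 0
Loop ends.

Final answer: 0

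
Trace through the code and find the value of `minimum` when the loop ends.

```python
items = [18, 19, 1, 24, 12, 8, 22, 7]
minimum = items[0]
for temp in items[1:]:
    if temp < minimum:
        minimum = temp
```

Let's trace through this code step by step.

Initialize: items = [18, 19, 1, 24, 12, 8, 22, 7]
Initialize: minimum = 18
Entering loop: for temp in items[1:]:
After iteration 1: temp = 19, minimum = 18
After iteration 2: temp = 1, minimum = 1
After iteration 3: temp = 24, minimum = 1
After iteration 4: temp = 12, minimum = 1
After iteration 5: temp = 8, minimum = 1
After iteration 6: temp = 22, minimum = 1
After iteration 7: temp = 7, minimum = 1
Loop ends.

Final answer: 1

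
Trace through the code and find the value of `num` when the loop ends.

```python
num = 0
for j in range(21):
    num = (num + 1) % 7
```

Let's trace through this code step by step.

Initialize: num = 0
Entering loop: for j in range(21):
After iteration 1: j = 0, num = 1
After iteration 2: j = 1, num = 2
After iteration 3: j = 2, num = 3
After iteration 4: j = 3, num = 4
After iteration 5: j = 4, num = 5
After iteration 6: j = 5, num = 6
After iteration 7: j = 6, num = 0
After iteration 8: j = 7, num = 1
After iteration 9: j = 8, num = 2
After iteration 10: j = 9, num = 3
After iteration 11: j = 10, num = 4
After iteration 12: j = 11, num = 5
After iteration 13: j = 12, num = 6
After iteration 14: j = 13, num = 0
After iteration 15: j = 14, num = 1
After iteration 16: j = 15, num = 2
After iteration 17: j = 16, num = 3
After iteration 18: j = 17, num = 4
After iteration 19: j = 18, num = 5
After iteration 20: j = 19, num = 6
After iteration 21: j = 20, num = 0
Loop ends.

Final answer: 0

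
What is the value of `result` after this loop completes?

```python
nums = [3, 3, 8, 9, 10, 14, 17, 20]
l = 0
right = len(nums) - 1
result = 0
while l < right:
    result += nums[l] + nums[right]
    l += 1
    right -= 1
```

Let's trace through this code step by step.

Initialize: nums = [3, 3, 8, 9, 10, 14, 17, 20]
Initialize: l = 0
Initialize: right = 7
Initialize: result = 0
Entering loop: while l < right:
After iteration 1: l = 1, right = 6, result = 23
After iteration 2: l = 2, right = 5, result = 43
After iteration 3: l = 3, right = 4, result = 65
After iteration 4: l = 4, right = 3, result = 84
Loop ends.

Final answer: 84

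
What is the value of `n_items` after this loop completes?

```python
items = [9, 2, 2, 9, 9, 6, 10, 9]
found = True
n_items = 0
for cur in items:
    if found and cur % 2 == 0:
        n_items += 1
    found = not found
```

Let's trace through this code step by step.

Initialize: items = [9, 2, 2, 9, 9, 6, 10, 9]
Initialize: found = True
Initialize: n_items = 0
Entering loop: for cur in items:
After iteration 1: cur = 9, found = False, n_items = 0
After iteration 2: cur = 2, found = True, n_items = 0
After iteration 3: cur = 2, found = False, n_items = 1
After iteration 4: cur = 9, found = True, n_items = 1
After iteration 5: cur = 9, found = False, n_items = 1
After iteration 6: cur = 6, found = True, n_items = 1
After iteration 7: cur = 10, found = False, n_items = 2
After iteration 8: cur = 9, found = True, n_items = 2
Loop ends.

Final answer: 2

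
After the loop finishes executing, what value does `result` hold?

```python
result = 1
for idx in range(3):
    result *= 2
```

Let's trace through this code step by step.

Initialize: result = 1
Entering loop: for idx in range(3):
After iteration 1: idx = 0, result = 2
After iteration 2: idx = 1, result = 4
After iteration 3: idx = 2, result = 8
Loop ends.

Final answer: 8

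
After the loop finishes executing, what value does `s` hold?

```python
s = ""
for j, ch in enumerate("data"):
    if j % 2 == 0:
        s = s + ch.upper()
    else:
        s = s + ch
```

Let's trace through this code step by step.

Initialize: s = ''
Entering loop: for j, ch in enumerate("data"):
After iteration 1: j = 0, ch = 'd', s = 'D'
After iteration 2: j = 1, ch = 'a', s = 'Da'
After iteration 3: j = 2, ch = 't', s = 'DaT'
After iteration 4: j = 3, ch = 'a', s = 'DaTa'
Loop ends.

Final answer: 'DaTa'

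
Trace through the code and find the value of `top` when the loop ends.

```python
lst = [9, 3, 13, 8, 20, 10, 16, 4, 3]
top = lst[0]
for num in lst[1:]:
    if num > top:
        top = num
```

Let's trace through this code step by step.

Initialize: lst = [9, 3, 13, 8, 20, 10, 16, 4, 3]
Initialize: top = 9
Entering loop: for num in lst[1:]:
After iteration 1: num = 3, top = 9
After iteration 2: num = 13, top = 13
After iteration 3: num = 8, top = 13
After iteration 4: num = 20, top = 20
After iteration 5: num = 10, top = 20
After iteration 6: num = 16, top = 20
After iteration 7: num = 4, top = 20
After iteration 8: num = 3, top = 20
Loop ends.

Final answer: 20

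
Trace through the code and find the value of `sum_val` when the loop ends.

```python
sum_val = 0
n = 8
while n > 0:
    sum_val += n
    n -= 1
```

Let's trace through this code step by step.

Initialize: sum_val = 0
Initialize: n = 8
Entering loop: while n > 0:
After iteration 1: sum_val = 8, n = 7
After iteration 2: sum_val = 15, n = 6
After iteration 3: sum_val = 21, n = 5
After iteration 4: sum_val = 26, n = 4
After iteration 5: sum_val = 30, n = 3
After iteration 6: sum_val = 33, n = 2
After iteration 7: sum_val = 35, n = 1
After iteration 8: sum_val = 36, n = 0
Loop ends.

Final answer: 36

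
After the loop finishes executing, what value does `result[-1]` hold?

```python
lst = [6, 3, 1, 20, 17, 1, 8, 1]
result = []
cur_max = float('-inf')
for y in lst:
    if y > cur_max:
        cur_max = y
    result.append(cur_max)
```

Let's trace through this code step by step.

Initialize: lst = [6, 3, 1, 20, 17, 1, 8, 1]
Initialize: result = []
Initialize: cur_max = -inf
Entering loop: for y in lst:
After iteration 1: y = 6, result = [6], cur_max = 6
After iteration 2: y = 3, result = [6, 6], cur_max = 6
After iteration 3: y = 1, result = [6, 6, 6], cur_max = 6
After iteration 4: y = 20, result = [6, 6, 6, 20], cur_max = 20
After iteration 5: y = 17, result = [6, 6, 6, 20, 20], cur_max = 20
After iteration 6: y = 1, result = [6, 6, 6, 20, 20, 20], cur_max = 20
After iteration 7: y = 8, result = [6, 6, 6, 20, 20, 20, 20], cur_max = 20
After iteration 8: y = 1, result = [6, 6, 6, 20, 20, 20, 20, 20], cur_max = 20
Loop ends.
result[-1] = 20

Final answer: 20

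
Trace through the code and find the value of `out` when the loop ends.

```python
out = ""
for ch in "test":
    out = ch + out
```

Let's trace through this code step by step.

Initialize: out = ''
Entering loop: for ch in "test":
After iteration 1: ch = 't', out = 't'
After iteration 2: ch = 'e', out = 'et'
After iteration 3: ch = 's', out = 'set'
After iteration 4: ch = 't', out = 'tset'
Loop ends.

Final answer: 'tset'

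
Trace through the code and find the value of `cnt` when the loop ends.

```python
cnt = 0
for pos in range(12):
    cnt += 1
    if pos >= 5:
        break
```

Let's trace through this code step by step.

Initialize: cnt = 0
Entering loop: for pos in range(12):
After iteration 1: pos = 0, cnt = 1
After iteration 2: pos = 1, cnt = 2
After iteration 3: pos = 2, cnt = 3
After iteration 4: pos = 3, cnt = 4
After iteration 5: pos = 4, cnt = 5
After iteration 6: pos = 5, cnt = 6
Loop ends.

Final answer: 6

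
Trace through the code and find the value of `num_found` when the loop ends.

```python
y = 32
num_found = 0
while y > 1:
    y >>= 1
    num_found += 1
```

Let's trace through this code step by step.

Initialize: y = 32
Initialize: num_found = 0
Entering loop: while y > 1:
After iteration 1: y = 16, num_found = 1
After iteration 2: y = 8, num_found = 2
After iteration 3: y = 4, num_found = 3
After iteration 4: y = 2, num_found = 4
After iteration 5: y = 1, num_found = 5
Loop ends.

Final answer: 5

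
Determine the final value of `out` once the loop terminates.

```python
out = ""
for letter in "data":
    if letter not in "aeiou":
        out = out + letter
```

Let's trace through this code step by step.

Initialize: out = ''
Entering loop: for letter in "data":
After iteration 1: letter = 'd', out = 'd'
After iteration 2: letter = 'a', out = 'd'
After iteration 3: letter = 't', out = 'dt'
After iteration 4: letter = 'a', out = 'dt'
Loop ends.

Final answer: 'dt'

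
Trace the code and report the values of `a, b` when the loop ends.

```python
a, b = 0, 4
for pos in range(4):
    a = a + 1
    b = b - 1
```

Let's trace through this code step by step.

Initialize: a = 0
Initialize: b = 4
Entering loop: for pos in range(4):
After iteration 1: pos = 0, a = 1, b = 3
After iteration 2: pos = 1, a = 2, b = 2
After iteration 3: pos = 2, a = 3, b = 1
After iteration 4: pos = 3, a = 4, b = 0
Loop ends.

Final answer: 4, 0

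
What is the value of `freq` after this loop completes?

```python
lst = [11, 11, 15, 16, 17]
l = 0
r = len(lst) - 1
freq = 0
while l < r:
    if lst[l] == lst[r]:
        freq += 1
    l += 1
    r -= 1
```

Let's trace through this code step by step.

Initialize: lst = [11, 11, 15, 16, 17]
Initialize: l = 0
Initialize: r = 4
Initialize: freq = 0
Entering loop: while l < r:
After iteration 1: l = 1, r = 3, freq = 0
After iteration 2: l = 2, r = 2, freq = 0
Loop ends.

Final answer: 0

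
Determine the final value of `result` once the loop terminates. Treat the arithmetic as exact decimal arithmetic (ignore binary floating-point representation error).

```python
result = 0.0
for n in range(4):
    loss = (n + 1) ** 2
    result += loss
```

Let's trace through this code step by step.

Initialize: result = 0.0
Entering loop: for n in range(4):
After iteration 1: n = 0, result = 1.0, loss = 1
After iteration 2: n = 1, result = 5.0, loss = 4
After iteration 3: n = 2, result = 14.0, loss = 9
After iteration 4: n = 3, result = 30.0, loss = 16
Loop ends.

Final answer: 30.0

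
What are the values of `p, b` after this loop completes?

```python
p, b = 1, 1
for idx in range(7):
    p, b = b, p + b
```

Let's trace through this code step by step.

Initialize: p = 1
Initialize: b = 1
Entering loop: for idx in range(7):
After iteration 1: idx = 0, p = 1, b = 2
After iteration 2: idx = 1, p = 2, b = 3
After iteration 3: idx = 2, p = 3, b = 5
After iteration 4: idx = 3, p = 5, b = 8
After iteration 5: idx = 4, p = 8, b = 13
After iteration 6: idx = 5, p = 13, b = 21
After iteration 7: idx = 6, p = 21, b = 34
Loop ends.

Final answer: 21, 34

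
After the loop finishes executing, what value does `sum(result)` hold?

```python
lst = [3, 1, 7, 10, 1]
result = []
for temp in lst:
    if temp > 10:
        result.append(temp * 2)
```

Let's trace through this code step by step.

Initialize: lst = [3, 1, 7, 10, 1]
Initialize: result = []
Entering loop: for temp in lst:
After iteration 1: temp = 3, result = []
After iteration 2: temp = 1, result = []
After iteration 3: temp = 7, result = []
After iteration 4: temp = 10, result = []
After iteration 5: temp = 1, result = []
Loop ends.
sum(result) = 0

Final answer: 0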